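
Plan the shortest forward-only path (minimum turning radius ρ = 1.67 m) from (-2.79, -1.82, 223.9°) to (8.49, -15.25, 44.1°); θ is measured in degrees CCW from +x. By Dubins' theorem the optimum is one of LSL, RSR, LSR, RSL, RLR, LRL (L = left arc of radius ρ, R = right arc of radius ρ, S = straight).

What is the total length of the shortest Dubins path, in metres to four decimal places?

Let ψ = atan2(Δy, Δx) = atan2(-13.43, 11.28) = -49.9727° be the start→goal bearing.
Normalize: d = |goal − start| / ρ = 17.538623/1.67 = 10.502170, α = (θ_start − ψ) mod 360° = 273.8727° = 4.779981 rad, β = (θ_goal − ψ) mod 360° = 94.0727° = 1.641879 rad.
Common terms: sin α = -0.997717, cos α = 0.067541, sin β = 0.997475, cos β = -0.071023, cos(α−β) = -0.999994, d² = 110.295565. Work in radians in the unit-radius frame; every candidate has L = ρ·(t + p + q).
LSL: p² = 2 + d² − 2cos(α−β) + 2d(sin α − sin β) = 72.387880; p = √p² = 8.508107; φ = atan2(cos β − cos α, d + sin α − sin β) = -0.016287 rad; t = (φ − α) mod 2π = 1.486917 rad, q = (β − φ) mod 2π = 1.658166 rad → L = 1.67·(1.486917 + 8.508107 + 1.658166) = 1.67·11.653190 = 19.460827 m
RSR: p² = 2 + d² − 2cos(α−β) + 2d(sin β − sin α) = 156.203225; p = √p² = 12.498129; φ = atan2(cos α − cos β, d − sin α + sin β) = 0.011087 rad; t = (α − φ) mod 2π = 4.768894 rad, q = (φ − β) mod 2π = 4.652393 rad → L = 1.67·(4.768894 + 12.498129 + 4.652393) = 1.67·21.919416 = 36.605425 m
LSR: p² = d² − 2 + 2cos(α−β) + 2d(sin α + sin β) = 106.290497; p = √p² = 10.309728; φ = atan2(−cos α − cos β, d + sin α + sin β) − atan2(−2, p) = 0.191943 rad; t = (φ − α) mod 2π = 1.695147 rad, q = (φ − β) mod 2π = 4.833249 rad → L = 1.67·(1.695147 + 10.309728 + 4.833249) = 1.67·16.838125 = 28.119669 m
RSL: p² = d² − 2 + 2cos(α−β) − 2d(sin α + sin β) = 106.300656; p = √p² = 10.310221; φ = atan2(cos α + cos β, d − sin α − sin β) − atan2(2, p) = -0.191934 rad; t = (α − φ) mod 2π = 4.971915 rad, q = (β − φ) mod 2π = 1.833813 rad → L = 1.67·(4.971915 + 10.310221 + 1.833813) = 1.67·17.115950 = 28.583636 m
RLR: c = (6 − d² + 2cos(α−β) + 2d(sin α − sin β))/8 = -18.525403, |c| > 1 → infeasible
LRL: c = (6 − d² + 2cos(α−β) − 2d(sin α − sin β))/8 = -8.048485, |c| > 1 → infeasible
Shortest: LSL with L = 19.460827 m ≈ 19.4608 m

19.4608 m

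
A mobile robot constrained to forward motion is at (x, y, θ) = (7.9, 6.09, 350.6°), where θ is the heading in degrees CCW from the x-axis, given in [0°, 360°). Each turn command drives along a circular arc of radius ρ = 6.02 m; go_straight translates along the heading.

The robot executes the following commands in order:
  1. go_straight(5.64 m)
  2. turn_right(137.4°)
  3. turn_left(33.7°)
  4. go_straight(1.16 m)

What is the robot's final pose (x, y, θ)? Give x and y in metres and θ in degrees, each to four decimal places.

(13.0813, -9.5501, 246.9000°)

set_pose: (x, y, θ) = (7.9000, 6.0900, 350.6000°), ρ = 6.02
go_straight(5.64): x += 5.64·cos θ, y += 5.64·sin θ → (13.4643, 5.1688, 350.6000°)
turn_right(137.4°): centre at ρ to the right, rotate −137.4° → (15.7774, -5.8076, 213.2000°)
turn_left(33.7°): centre at ρ to the left, rotate +33.7° → (13.5364, -8.4831, 246.9000°)
go_straight(1.16): x += 1.16·cos θ, y += 1.16·sin θ → (13.0813, -9.5501, 246.9000°)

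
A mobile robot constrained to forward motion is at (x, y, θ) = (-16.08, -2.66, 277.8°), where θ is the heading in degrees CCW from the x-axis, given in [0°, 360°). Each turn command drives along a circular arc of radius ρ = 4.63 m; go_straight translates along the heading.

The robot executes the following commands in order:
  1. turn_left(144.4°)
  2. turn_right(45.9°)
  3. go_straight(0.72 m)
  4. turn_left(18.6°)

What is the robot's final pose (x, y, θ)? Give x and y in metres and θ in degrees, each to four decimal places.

(-2.5605, -1.0578, 34.9000°)

set_pose: (x, y, θ) = (-16.0800, -2.6600, 277.8000°), ρ = 4.63
turn_left(144.4°): centre at ρ to the left, rotate +144.4° → (-7.3972, -4.1910, 422.2000° ≡ 62.2000°)
turn_right(45.9°): centre at ρ to the right, rotate −45.9° → (-4.6011, -1.9065, 16.3000°)
go_straight(0.72): x += 0.72·cos θ, y += 0.72·sin θ → (-3.9100, -1.7044, 16.3000°)
turn_left(18.6°): centre at ρ to the left, rotate +18.6° → (-2.5605, -1.0578, 34.9000°)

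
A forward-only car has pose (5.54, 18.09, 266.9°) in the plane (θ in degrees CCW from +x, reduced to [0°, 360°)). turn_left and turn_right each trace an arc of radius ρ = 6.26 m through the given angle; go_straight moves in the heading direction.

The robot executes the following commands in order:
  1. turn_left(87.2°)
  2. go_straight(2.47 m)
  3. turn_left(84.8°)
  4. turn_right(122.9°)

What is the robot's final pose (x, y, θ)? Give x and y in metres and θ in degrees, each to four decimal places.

(30.8821, 19.5903, 316.0000°)

set_pose: (x, y, θ) = (5.5400, 18.0900, 266.9000°), ρ = 6.26
turn_left(87.2°): centre at ρ to the left, rotate +87.2° → (11.1474, 11.5246, 354.1000°)
go_straight(2.47): x += 2.47·cos θ, y += 2.47·sin θ → (13.6043, 11.2707, 354.1000°)
turn_left(84.8°): centre at ρ to the left, rotate +84.8° → (20.3906, 16.2924, 438.9000° ≡ 78.9000°)
turn_right(122.9°): centre at ρ to the right, rotate −122.9° → (30.8821, 19.5903, -44.0000° ≡ 316.0000°)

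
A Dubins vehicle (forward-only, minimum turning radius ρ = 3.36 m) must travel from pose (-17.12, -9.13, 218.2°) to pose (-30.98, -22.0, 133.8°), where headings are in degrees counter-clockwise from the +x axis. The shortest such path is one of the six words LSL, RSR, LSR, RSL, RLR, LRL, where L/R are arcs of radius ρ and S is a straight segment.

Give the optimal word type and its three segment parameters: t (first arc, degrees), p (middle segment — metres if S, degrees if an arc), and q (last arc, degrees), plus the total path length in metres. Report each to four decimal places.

Let ψ = atan2(Δy, Δx) = atan2(-12.87, -13.86) = -137.1211° be the start→goal bearing.
Normalize: d = |goal − start| / ρ = 18.913923/3.36 = 5.629144, α = (θ_start − ψ) mod 360° = 355.3211° = 6.201523 rad, β = (θ_goal − ψ) mod 360° = 270.9211° = 4.728465 rad.
Common terms: sin α = -0.081572, cos α = 0.996667, sin β = -0.999871, cos β = 0.016075, cos(α−β) = 0.097583, d² = 31.687261. Work in radians in the unit-radius frame; every candidate has L = ρ·(t + p + q).
LSL: p² = 2 + d² − 2cos(α−β) + 2d(sin α − sin β) = 43.830572; p = √p² = 6.620466; φ = atan2(cos β − cos α, d + sin α − sin β) = -0.148662 rad; t = (φ − α) mod 2π = 6.216185 rad, q = (β − φ) mod 2π = 4.877127 rad → L = 3.36·(6.216185 + 6.620466 + 4.877127) = 3.36·17.713779 = 59.518297 m
RSR: p² = 2 + d² − 2cos(α−β) + 2d(sin β − sin α) = 23.153618; p = √p² = 4.811821; φ = atan2(cos α − cos β, d − sin α + sin β) = 0.205226 rad; t = (α − φ) mod 2π = 5.996297 rad, q = (φ − β) mod 2π = 1.759946 rad → L = 3.36·(5.996297 + 4.811821 + 1.759946) = 3.36·12.568064 = 42.228695 m
LSR: p² = d² − 2 + 2cos(α−β) + 2d(sin α + sin β) = 17.707238; p = √p² = 4.207997; φ = atan2(−cos α − cos β, d + sin α + sin β) − atan2(−2, p) = 0.224563 rad; t = (φ − α) mod 2π = 0.306226 rad, q = (φ − β) mod 2π = 1.779284 rad → L = 3.36·(0.306226 + 4.207997 + 1.779284) = 3.36·6.293506 = 21.146181 m
RSL: p² = d² − 2 + 2cos(α−β) − 2d(sin α + sin β) = 42.057615; p = √p² = 6.485184; φ = atan2(cos α + cos β, d − sin α − sin β) − atan2(2, p) = -0.149354 rad; t = (α − φ) mod 2π = 0.067692 rad, q = (β − φ) mod 2π = 4.877819 rad → L = 3.36·(0.067692 + 6.485184 + 4.877819) = 3.36·11.430695 = 38.407136 m
RLR: c = (6 − d² + 2cos(α−β) + 2d(sin α − sin β))/8 = -1.894202, |c| > 1 → infeasible
LRL: c = (6 − d² + 2cos(α−β) − 2d(sin α − sin β))/8 = -4.478822, |c| > 1 → infeasible
Shortest: LSR with L = 21.146181 m ≈ 21.1462 m
Convert LSR to answer units (arcs ×180/π): t = 0.306226·180/π = 17.5454°, p = ρ·p = 3.36·4.207997 = 14.1389 m, q = 1.779284·180/π = 101.9454°, L = 21.1462 m.

LSR: t = 17.5454°, p = 14.1389 m, q = 101.9454°, L = 21.1462 m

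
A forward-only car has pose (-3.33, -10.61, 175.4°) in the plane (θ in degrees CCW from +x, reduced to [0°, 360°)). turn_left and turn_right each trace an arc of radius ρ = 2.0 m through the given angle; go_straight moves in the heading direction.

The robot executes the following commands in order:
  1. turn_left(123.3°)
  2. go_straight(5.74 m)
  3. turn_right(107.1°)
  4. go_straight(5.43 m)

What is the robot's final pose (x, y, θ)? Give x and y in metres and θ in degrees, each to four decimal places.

set_pose: (x, y, θ) = (-3.3300, -10.6100, 175.4000°), ρ = 2.0
turn_left(123.3°): centre at ρ to the left, rotate +123.3° → (-5.2447, -13.5640, 298.7000°)
go_straight(5.74): x += 5.74·cos θ, y += 5.74·sin θ → (-2.4882, -18.5988, 298.7000°)
turn_right(107.1°): centre at ρ to the right, rotate −107.1° → (-3.8403, -21.5184, 191.6000°)
go_straight(5.43): x += 5.43·cos θ, y += 5.43·sin θ → (-9.1594, -22.6103, 191.6000°)

(-9.1594, -22.6103, 191.6000°)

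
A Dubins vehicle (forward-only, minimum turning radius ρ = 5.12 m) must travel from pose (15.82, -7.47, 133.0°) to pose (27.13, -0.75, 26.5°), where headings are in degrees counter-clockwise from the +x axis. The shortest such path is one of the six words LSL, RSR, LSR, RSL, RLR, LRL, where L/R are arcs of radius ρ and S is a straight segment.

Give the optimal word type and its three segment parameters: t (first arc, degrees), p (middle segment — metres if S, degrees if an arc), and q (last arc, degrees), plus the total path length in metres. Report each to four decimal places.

LRL: t = 23.5972°, p = 214.7954°, q = 84.6983°, L = 28.8717 m

Let ψ = atan2(Δy, Δx) = atan2(6.72, 11.31) = 30.7173° be the start→goal bearing.
Normalize: d = |goal − start| / ρ = 13.155778/5.12 = 2.569488, α = (θ_start − ψ) mod 360° = 102.2827° = 1.785170 rad, β = (θ_goal − ψ) mod 360° = 355.7827° = 6.209580 rad.
Common terms: sin α = 0.977110, cos α = -0.212736, sin β = -0.073539, cos β = 0.997292, cos(α−β) = -0.284015, d² = 6.602268. Work in radians in the unit-radius frame; every candidate has L = ρ·(t + p + q).
LSL: p² = 2 + d² − 2cos(α−β) + 2d(sin α − sin β) = 14.569557; p = √p² = 3.817009; φ = atan2(cos β − cos α, d + sin α − sin β) = 0.322575 rad; t = (φ − α) mod 2π = 4.820590 rad, q = (β − φ) mod 2π = 5.887005 rad → L = 5.12·(4.820590 + 3.817009 + 5.887005) = 5.12·14.524604 = 74.365972 m
RSR: p² = 2 + d² − 2cos(α−β) + 2d(sin β − sin α) = 3.771041; p = √p² = 1.941917; φ = atan2(cos α − cos β, d − sin α + sin β) = -0.672713 rad; t = (α − φ) mod 2π = 2.457883 rad, q = (φ − β) mod 2π = 5.684078 rad → L = 5.12·(2.457883 + 1.941917 + 5.684078) = 5.12·10.083878 = 51.629454 m
LSR: p² = d² − 2 + 2cos(α−β) + 2d(sin α + sin β) = 8.677666; p = √p² = 2.945788; φ = atan2(−cos α − cos β, d + sin α + sin β) − atan2(−2, p) = 0.374280 rad; t = (φ − α) mod 2π = 4.872295 rad, q = (φ − β) mod 2π = 0.447885 rad → L = 5.12·(4.872295 + 2.945788 + 0.447885) = 5.12·8.265967 = 42.321752 m
RSL: p² = d² − 2 + 2cos(α−β) − 2d(sin α + sin β) = -0.609191 < 0 → infeasible
RLR: c = (6 − d² + 2cos(α−β) + 2d(sin α − sin β))/8 = 0.528620; p = 2π − arccos c = 5.269363 rad; φ = atan2(cos α − cos β, d − sin α + sin β) = -0.672713 rad; t = (α − φ + p/2) mod 2π = 5.092565 rad, q = (α − β − t + p) mod 2π = 2.035574 rad → L = 5.12·(5.092565 + 5.269363 + 2.035574) = 5.12·12.397501 = 63.475207 m
LRL: c = (6 − d² + 2cos(α−β) − 2d(sin α − sin β))/8 = -0.821195; p = 2π − arccos c = 3.748888 rad; φ = atan2(cos β − cos α, d + sin α − sin β) = 0.322575 rad; t = (φ − α + p/2) mod 2π = 0.411848 rad, q = (β − α − t + p) mod 2π = 1.478264 rad → L = 5.12·(0.411848 + 3.748888 + 1.478264) = 5.12·5.639000 = 28.871678 m
Shortest: LRL with L = 28.871678 m ≈ 28.8717 m
Convert LRL to answer units (arcs ×180/π): t = 0.411848·180/π = 23.5972°, p = 3.748888·180/π = 214.7954°, q = 1.478264·180/π = 84.6983°, L = 28.8717 m.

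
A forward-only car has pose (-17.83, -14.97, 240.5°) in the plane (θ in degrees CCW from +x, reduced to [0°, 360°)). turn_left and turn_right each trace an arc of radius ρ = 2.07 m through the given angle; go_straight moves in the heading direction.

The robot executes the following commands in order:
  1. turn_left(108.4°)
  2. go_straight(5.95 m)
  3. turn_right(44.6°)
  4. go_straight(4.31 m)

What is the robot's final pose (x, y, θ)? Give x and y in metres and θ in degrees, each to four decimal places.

set_pose: (x, y, θ) = (-17.8300, -14.9700, 240.5000°), ρ = 2.07
turn_left(108.4°): centre at ρ to the left, rotate +108.4° → (-16.4269, -18.0206, 348.9000°)
go_straight(5.95): x += 5.95·cos θ, y += 5.95·sin θ → (-10.5882, -19.1661, 348.9000°)
turn_right(44.6°): centre at ρ to the right, rotate −44.6° → (-9.2767, -20.0309, 304.3000°)
go_straight(4.31): x += 4.31·cos θ, y += 4.31·sin θ → (-6.8479, -23.5914, 304.3000°)

(-6.8479, -23.5914, 304.3000°)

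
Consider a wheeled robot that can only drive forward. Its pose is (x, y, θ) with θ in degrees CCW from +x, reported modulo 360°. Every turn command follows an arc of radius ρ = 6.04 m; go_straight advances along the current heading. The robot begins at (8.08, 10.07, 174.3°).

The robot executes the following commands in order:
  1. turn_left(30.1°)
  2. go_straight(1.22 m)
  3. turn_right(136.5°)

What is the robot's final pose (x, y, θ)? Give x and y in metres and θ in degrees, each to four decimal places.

set_pose: (x, y, θ) = (8.0800, 10.0700, 174.3000°), ρ = 6.04
turn_left(30.1°): centre at ρ to the left, rotate +30.1° → (4.9850, 9.5604, 204.4000°)
go_straight(1.22): x += 1.22·cos θ, y += 1.22·sin θ → (3.8739, 9.0564, 204.4000°)
turn_right(136.5°): centre at ρ to the right, rotate −136.5° → (-4.2175, 16.8293, 67.9000°)

(-4.2175, 16.8293, 67.9000°)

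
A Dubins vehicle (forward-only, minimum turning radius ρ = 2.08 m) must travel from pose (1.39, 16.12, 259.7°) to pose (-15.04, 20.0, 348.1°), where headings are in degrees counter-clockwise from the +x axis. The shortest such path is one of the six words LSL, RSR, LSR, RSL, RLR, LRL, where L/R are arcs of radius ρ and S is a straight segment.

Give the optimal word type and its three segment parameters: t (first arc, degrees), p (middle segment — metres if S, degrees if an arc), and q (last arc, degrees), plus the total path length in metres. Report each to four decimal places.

Let ψ = atan2(Δy, Δx) = atan2(3.88, -16.43) = 166.7128° be the start→goal bearing.
Normalize: d = |goal − start| / ρ = 16.881922/2.08 = 8.116309, α = (θ_start − ψ) mod 360° = 92.9872° = 1.622932 rad, β = (θ_goal − ψ) mod 360° = 181.3872° = 3.165803 rad.
Common terms: sin α = 0.998641, cos α = -0.052112, sin β = -0.024208, cos β = -0.999707, cos(α−β) = 0.027922, d² = 65.874468. Work in radians in the unit-radius frame; every candidate has L = ρ·(t + p + q).
LSL: p² = 2 + d² − 2cos(α−β) + 2d(sin α − sin β) = 84.422148; p = √p² = 9.188153; φ = atan2(cos β − cos α, d + sin α − sin β) = -0.103316 rad; t = (φ − α) mod 2π = 4.556937 rad, q = (β − φ) mod 2π = 3.269119 rad → L = 2.08·(4.556937 + 9.188153 + 3.269119) = 2.08·17.014209 = 35.389555 m
RSR: p² = 2 + d² − 2cos(α−β) + 2d(sin β − sin α) = 51.215102; p = √p² = 7.156473; φ = atan2(cos α − cos β, d − sin α + sin β) = 0.132801 rad; t = (α − φ) mod 2π = 1.490131 rad, q = (φ − β) mod 2π = 3.250183 rad → L = 2.08·(1.490131 + 7.156473 + 3.250183) = 2.08·11.896787 = 24.745317 m
LSR: p² = d² − 2 + 2cos(α−β) + 2d(sin α + sin β) = 79.747911; p = √p² = 8.930169; φ = atan2(−cos α − cos β, d + sin α + sin β) − atan2(−2, p) = 0.335514 rad; t = (φ − α) mod 2π = 4.995768 rad, q = (φ − β) mod 2π = 3.452896 rad → L = 2.08·(4.995768 + 8.930169 + 3.452896) = 2.08·17.378833 = 36.147972 m
RSL: p² = d² − 2 + 2cos(α−β) − 2d(sin α + sin β) = 48.112712; p = √p² = 6.936333; φ = atan2(cos α + cos β, d − sin α − sin β) − atan2(2, p) = -0.426946 rad; t = (α − φ) mod 2π = 2.049878 rad, q = (β − φ) mod 2π = 3.592749 rad → L = 2.08·(2.049878 + 6.936333 + 3.592749) = 2.08·12.578961 = 26.164238 m
RLR: c = (6 − d² + 2cos(α−β) + 2d(sin α − sin β))/8 = -5.401888, |c| > 1 → infeasible
LRL: c = (6 − d² + 2cos(α−β) − 2d(sin α − sin β))/8 = -9.552769, |c| > 1 → infeasible
Shortest: RSR with L = 24.745317 m ≈ 24.7453 m
Convert RSR to answer units (arcs ×180/π): t = 1.490131·180/π = 85.3782°, p = ρ·p = 2.08·7.156473 = 14.8855 m, q = 3.250183·180/π = 186.2218°, L = 24.7453 m.

RSR: t = 85.3782°, p = 14.8855 m, q = 186.2218°, L = 24.7453 m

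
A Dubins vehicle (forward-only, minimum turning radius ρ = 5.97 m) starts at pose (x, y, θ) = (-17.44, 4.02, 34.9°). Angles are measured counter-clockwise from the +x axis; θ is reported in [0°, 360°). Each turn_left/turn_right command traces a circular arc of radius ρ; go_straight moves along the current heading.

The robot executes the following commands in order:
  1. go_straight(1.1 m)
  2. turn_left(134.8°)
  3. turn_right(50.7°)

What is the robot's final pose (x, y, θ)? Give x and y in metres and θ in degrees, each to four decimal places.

(-23.0401, 18.3989, 119.0000°)

set_pose: (x, y, θ) = (-17.4400, 4.0200, 34.9000°), ρ = 5.97
go_straight(1.1): x += 1.1·cos θ, y += 1.1·sin θ → (-16.5378, 4.6494, 34.9000°)
turn_left(134.8°): centre at ρ to the left, rotate +134.8° → (-18.8861, 15.4195, 169.7000°)
turn_right(50.7°): centre at ρ to the right, rotate −50.7° → (-23.0401, 18.3989, 119.0000°)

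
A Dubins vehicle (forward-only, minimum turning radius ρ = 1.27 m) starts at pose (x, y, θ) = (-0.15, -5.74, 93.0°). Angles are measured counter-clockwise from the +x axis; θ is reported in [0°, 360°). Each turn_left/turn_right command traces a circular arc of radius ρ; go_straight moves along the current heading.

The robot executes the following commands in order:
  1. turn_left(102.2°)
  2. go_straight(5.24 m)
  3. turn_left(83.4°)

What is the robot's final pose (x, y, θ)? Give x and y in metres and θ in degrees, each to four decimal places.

(-7.7307, -7.3702, 278.6000°)

set_pose: (x, y, θ) = (-0.1500, -5.7400, 93.0000°), ρ = 1.27
turn_left(102.2°): centre at ρ to the left, rotate +102.2° → (-1.7512, -4.5809, 195.2000°)
go_straight(5.24): x += 5.24·cos θ, y += 5.24·sin θ → (-6.8079, -5.9548, 195.2000°)
turn_left(83.4°): centre at ρ to the left, rotate +83.4° → (-7.7307, -7.3702, 278.6000°)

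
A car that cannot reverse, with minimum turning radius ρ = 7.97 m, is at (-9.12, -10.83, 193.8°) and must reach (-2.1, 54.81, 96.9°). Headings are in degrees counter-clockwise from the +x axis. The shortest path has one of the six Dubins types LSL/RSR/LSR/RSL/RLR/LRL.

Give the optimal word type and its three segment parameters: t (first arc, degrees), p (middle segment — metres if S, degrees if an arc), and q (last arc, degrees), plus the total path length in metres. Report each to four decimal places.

Let ψ = atan2(Δy, Δx) = atan2(65.64, 7.02) = 83.8956° be the start→goal bearing.
Normalize: d = |goal − start| / ρ = 66.014317/7.97 = 8.282850, α = (θ_start − ψ) mod 360° = 109.9044° = 1.918194 rad, β = (θ_goal − ψ) mod 360° = 13.0044° = 0.226970 rad.
Common terms: sin α = 0.940262, cos α = -0.340452, sin β = 0.225026, cos β = 0.974353, cos(α−β) = -0.120137, d² = 68.605609. Work in radians in the unit-radius frame; every candidate has L = ρ·(t + p + q).
LSL: p² = 2 + d² − 2cos(α−β) + 2d(sin α − sin β) = 82.694266; p = √p² = 9.093639; φ = atan2(cos β − cos α, d + sin α − sin β) = 0.145094 rad; t = (φ − α) mod 2π = 4.510085 rad, q = (β − φ) mod 2π = 0.081876 rad → L = 7.97·(4.510085 + 9.093639 + 0.081876) = 7.97·13.685600 = 109.074232 m
RSR: p² = 2 + d² − 2cos(α−β) + 2d(sin β − sin α) = 58.997498; p = √p² = 7.680983; φ = atan2(cos α − cos β, d − sin α + sin β) = -0.172024 rad; t = (α − φ) mod 2π = 2.090218 rad, q = (φ − β) mod 2π = 5.884192 rad → L = 7.97·(2.090218 + 7.680983 + 5.884192) = 7.97·15.655392 = 124.773476 m
LSR: p² = d² − 2 + 2cos(α−β) + 2d(sin α + sin β) = 85.669146; p = √p² = 9.255763; φ = atan2(−cos α − cos β, d + sin α + sin β) − atan2(−2, p) = 0.145817 rad; t = (φ − α) mod 2π = 4.510809 rad, q = (φ − β) mod 2π = 6.202033 rad → L = 7.97·(4.510809 + 9.255763 + 6.202033) = 7.97·19.968605 = 159.149781 m
RSL: p² = d² − 2 + 2cos(α−β) − 2d(sin α + sin β) = 47.061524; p = √p² = 6.860140; φ = atan2(cos α + cos β, d − sin α − sin β) − atan2(2, p) = -0.194850 rad; t = (α − φ) mod 2π = 2.113043 rad, q = (β − φ) mod 2π = 0.421819 rad → L = 7.97·(2.113043 + 6.860140 + 0.421819) = 7.97·9.395003 = 74.878172 m
RLR: c = (6 − d² + 2cos(α−β) + 2d(sin α − sin β))/8 = -6.374687, |c| > 1 → infeasible
LRL: c = (6 − d² + 2cos(α−β) − 2d(sin α − sin β))/8 = -9.336783, |c| > 1 → infeasible
Shortest: RSL with L = 74.878172 m ≈ 74.8782 m
Convert RSL to answer units (arcs ×180/π): t = 2.113043·180/π = 121.0685°, p = ρ·p = 7.97·6.860140 = 54.6753 m, q = 0.421819·180/π = 24.1685°, L = 74.8782 m.

RSL: t = 121.0685°, p = 54.6753 m, q = 24.1685°, L = 74.8782 m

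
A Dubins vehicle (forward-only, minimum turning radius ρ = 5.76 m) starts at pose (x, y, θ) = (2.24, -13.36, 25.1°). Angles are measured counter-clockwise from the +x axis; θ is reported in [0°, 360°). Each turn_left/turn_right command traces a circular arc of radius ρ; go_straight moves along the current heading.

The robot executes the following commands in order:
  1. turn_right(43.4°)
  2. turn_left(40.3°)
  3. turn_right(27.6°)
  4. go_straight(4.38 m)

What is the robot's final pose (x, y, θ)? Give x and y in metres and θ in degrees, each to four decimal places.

(17.5372, -13.0148, 354.4000°)

set_pose: (x, y, θ) = (2.2400, -13.3600, 25.1000°), ρ = 5.76
turn_right(43.4°): centre at ρ to the right, rotate −43.4° → (6.4920, -13.1074, -18.3000° ≡ 341.7000°)
turn_left(40.3°): centre at ρ to the left, rotate +40.3° → (10.4583, -12.9793, 382.0000° ≡ 22.0000°)
turn_right(27.6°): centre at ρ to the right, rotate −27.6° → (13.1781, -12.5873, -5.6000° ≡ 354.4000°)
go_straight(4.38): x += 4.38·cos θ, y += 4.38·sin θ → (17.5372, -13.0148, 354.4000°)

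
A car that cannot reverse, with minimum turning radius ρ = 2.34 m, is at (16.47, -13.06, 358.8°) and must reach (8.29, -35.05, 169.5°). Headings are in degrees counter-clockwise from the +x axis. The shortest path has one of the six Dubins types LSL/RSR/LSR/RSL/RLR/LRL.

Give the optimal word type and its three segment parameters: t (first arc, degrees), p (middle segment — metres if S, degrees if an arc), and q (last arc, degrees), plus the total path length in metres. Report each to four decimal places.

RSR: t = 112.7448°, p = 18.9835 m, q = 76.5552°, L = 26.7146 m

Let ψ = atan2(Δy, Δx) = atan2(-21.99, -8.18) = -110.4046° be the start→goal bearing.
Normalize: d = |goal − start| / ρ = 23.462150/2.34 = 10.026560, α = (θ_start − ψ) mod 360° = 109.2046° = 1.905979 rad, β = (θ_goal − ψ) mod 360° = 279.9046° = 4.885256 rad.
Common terms: sin α = 0.944350, cos α = -0.328942, sin β = -0.985096, cos β = 0.172008, cos(α−β) = -0.986856, d² = 100.531905. Work in radians in the unit-radius frame; every candidate has L = ρ·(t + p + q).
LSL: p² = 2 + d² − 2cos(α−β) + 2d(sin α − sin β) = 143.197025; p = √p² = 11.966496; φ = atan2(cos β − cos α, d + sin α − sin β) = 0.041875 rad; t = (φ − α) mod 2π = 4.419081 rad, q = (β − φ) mod 2π = 4.843381 rad → L = 2.34·(4.419081 + 11.966496 + 4.843381) = 2.34·21.228958 = 49.675762 m
RSR: p² = 2 + d² − 2cos(α−β) + 2d(sin β − sin α) = 65.814208; p = √p² = 8.112596; φ = atan2(cos α − cos β, d − sin α + sin β) = -0.061789 rad; t = (α − φ) mod 2π = 1.967768 rad, q = (φ − β) mod 2π = 1.336140 rad → L = 2.34·(1.967768 + 8.112596 + 1.336140) = 2.34·11.416504 = 26.714619 m
LSR: p² = d² − 2 + 2cos(α−β) + 2d(sin α + sin β) = 95.741120; p = √p² = 9.784739; φ = atan2(−cos α − cos β, d + sin α + sin β) − atan2(−2, p) = 0.217337 rad; t = (φ − α) mod 2π = 4.594543 rad, q = (φ − β) mod 2π = 1.615266 rad → L = 2.34·(4.594543 + 9.784739 + 1.615266) = 2.34·15.994549 = 37.427244 m
RSL: p² = d² − 2 + 2cos(α−β) − 2d(sin α + sin β) = 97.375267; p = √p² = 9.867891; φ = atan2(cos α + cos β, d − sin α − sin β) − atan2(2, p) = -0.215556 rad; t = (α − φ) mod 2π = 2.121535 rad, q = (β − φ) mod 2π = 5.100812 rad → L = 2.34·(2.121535 + 9.867891 + 5.100812) = 2.34·17.090238 = 39.991157 m
RLR: c = (6 − d² + 2cos(α−β) + 2d(sin α − sin β))/8 = -7.226776, |c| > 1 → infeasible
LRL: c = (6 − d² + 2cos(α−β) − 2d(sin α − sin β))/8 = -16.899628, |c| > 1 → infeasible
Shortest: RSR with L = 26.714619 m ≈ 26.7146 m
Convert RSR to answer units (arcs ×180/π): t = 1.967768·180/π = 112.7448°, p = ρ·p = 2.34·8.112596 = 18.9835 m, q = 1.336140·180/π = 76.5552°, L = 26.7146 m.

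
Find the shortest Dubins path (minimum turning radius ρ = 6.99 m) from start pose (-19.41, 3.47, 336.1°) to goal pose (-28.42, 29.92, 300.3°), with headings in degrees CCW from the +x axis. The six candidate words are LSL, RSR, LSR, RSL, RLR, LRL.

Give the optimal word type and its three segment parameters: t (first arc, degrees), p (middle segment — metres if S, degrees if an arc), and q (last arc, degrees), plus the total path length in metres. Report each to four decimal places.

LSL: t = 127.7310°, p = 24.2903 m, q = 196.4690°, L = 63.8422 m

Let ψ = atan2(Δy, Δx) = atan2(26.45, -9.01) = 108.8110° be the start→goal bearing.
Normalize: d = |goal − start| / ρ = 27.942487/6.99 = 3.997495, α = (θ_start − ψ) mod 360° = 227.2890° = 3.966941 rad, β = (θ_goal − ψ) mod 360° = 191.4890° = 3.342113 rad.
Common terms: sin α = -0.734784, cos α = -0.678301, sin β = -0.199179, cos β = -0.979963, cos(α−β) = 0.811064, d² = 15.979963. Work in radians in the unit-radius frame; every candidate has L = ρ·(t + p + q).
LSL: p² = 2 + d² − 2cos(α−β) + 2d(sin α − sin β) = 12.075681; p = √p² = 3.475008; φ = atan2(cos β − cos α, d + sin α − sin β) = -0.086918 rad; t = (φ − α) mod 2π = 2.229326 rad, q = (β − φ) mod 2π = 3.429031 rad → L = 6.99·(2.229326 + 3.475008 + 3.429031) = 6.99·9.133366 = 63.842225 m
RSR: p² = 2 + d² − 2cos(α−β) + 2d(sin β − sin α) = 20.639990; p = √p² = 4.543126; φ = atan2(cos α − cos β, d − sin α + sin β) = 0.066449 rad; t = (α − φ) mod 2π = 3.900492 rad, q = (φ − β) mod 2π = 3.007521 rad → L = 6.99·(3.900492 + 4.543126 + 3.007521) = 6.99·11.451139 = 80.043460 m
LSR: p² = d² − 2 + 2cos(α−β) + 2d(sin α + sin β) = 8.135066; p = √p² = 2.852204; φ = atan2(−cos α − cos β, d + sin α + sin β) − atan2(−2, p) = 1.107672 rad; t = (φ − α) mod 2π = 3.423916 rad, q = (φ − β) mod 2π = 4.048744 rad → L = 6.99·(3.423916 + 2.852204 + 4.048744) = 6.99·10.324864 = 72.170802 m
RSL: p² = d² − 2 + 2cos(α−β) − 2d(sin α + sin β) = 23.069116; p = √p² = 4.803032; φ = atan2(cos α + cos β, d − sin α − sin β) − atan2(2, p) = -0.718951 rad; t = (α − φ) mod 2π = 4.685892 rad, q = (β − φ) mod 2π = 4.061064 rad → L = 6.99·(4.685892 + 4.803032 + 4.061064) = 6.99·13.549989 = 94.714420 m
RLR: c = (6 − d² + 2cos(α−β) + 2d(sin α − sin β))/8 = -1.579999, |c| > 1 → infeasible
LRL: c = (6 − d² + 2cos(α−β) − 2d(sin α − sin β))/8 = -0.509460; p = 2π − arccos c = 4.177832 rad; φ = atan2(cos β − cos α, d + sin α − sin β) = -0.086918 rad; t = (φ − α + p/2) mod 2π = 4.318242 rad, q = (β − α − t + p) mod 2π = 5.517947 rad → L = 6.99·(4.318242 + 4.177832 + 5.517947) = 6.99·14.014021 = 97.958005 m
Shortest: LSL with L = 63.842225 m ≈ 63.8422 m
Convert LSL to answer units (arcs ×180/π): t = 2.229326·180/π = 127.7310°, p = ρ·p = 6.99·3.475008 = 24.2903 m, q = 3.429031·180/π = 196.4690°, L = 63.8422 m.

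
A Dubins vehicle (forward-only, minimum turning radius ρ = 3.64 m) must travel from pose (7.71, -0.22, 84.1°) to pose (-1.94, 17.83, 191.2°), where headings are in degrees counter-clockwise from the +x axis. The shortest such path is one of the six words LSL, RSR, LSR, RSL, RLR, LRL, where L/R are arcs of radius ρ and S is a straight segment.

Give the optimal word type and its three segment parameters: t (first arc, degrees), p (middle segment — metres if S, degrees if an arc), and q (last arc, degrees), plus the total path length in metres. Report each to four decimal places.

LSL: t = 26.5729°, p = 15.0759 m, q = 80.5271°, L = 21.8799 m

Let ψ = atan2(Δy, Δx) = atan2(18.05, -9.65) = 118.1301° be the start→goal bearing.
Normalize: d = |goal − start| / ρ = 20.467657/3.64 = 5.622983, α = (θ_start − ψ) mod 360° = 325.9699° = 5.689248 rad, β = (θ_goal − ψ) mod 360° = 73.0699° = 1.275310 rad.
Common terms: sin α = -0.559629, cos α = 0.828743, sin β = 0.956661, cos β = 0.291205, cos(α−β) = -0.294040, d² = 31.617936. Work in radians in the unit-radius frame; every candidate has L = ρ·(t + p + q).
LSL: p² = 2 + d² − 2cos(α−β) + 2d(sin α − sin β) = 17.153879; p = √p² = 4.141724; φ = atan2(cos β − cos α, d + sin α − sin β) = -0.130153 rad; t = (φ − α) mod 2π = 0.463784 rad, q = (β − φ) mod 2π = 1.405463 rad → L = 3.64·(0.463784 + 4.141724 + 1.405463) = 3.64·6.010972 = 21.879937 m
RSR: p² = 2 + d² − 2cos(α−β) + 2d(sin β − sin α) = 51.258153; p = √p² = 7.159480; φ = atan2(cos α − cos β, d − sin α + sin β) = 0.075151 rad; t = (α − φ) mod 2π = 5.614096 rad, q = (φ − β) mod 2π = 5.083027 rad → L = 3.64·(5.614096 + 7.159480 + 5.083027) = 3.64·17.856603 = 64.998035 m
LSR: p² = d² − 2 + 2cos(α−β) + 2d(sin α + sin β) = 33.494863; p = √p² = 5.787475; φ = atan2(−cos α − cos β, d + sin α + sin β) − atan2(−2, p) = 0.148792 rad; t = (φ − α) mod 2π = 0.742729 rad, q = (φ − β) mod 2π = 5.156667 rad → L = 3.64·(0.742729 + 5.787475 + 5.156667) = 3.64·11.686871 = 42.540209 m
RSL: p² = d² − 2 + 2cos(α−β) − 2d(sin α + sin β) = 24.564847; p = √p² = 4.956294; φ = atan2(cos α + cos β, d − sin α − sin β) − atan2(2, p) = -0.172431 rad; t = (α − φ) mod 2π = 5.861679 rad, q = (β − φ) mod 2π = 1.447741 rad → L = 3.64·(5.861679 + 4.956294 + 1.447741) = 3.64·12.265714 = 44.647200 m
RLR: c = (6 − d² + 2cos(α−β) + 2d(sin α − sin β))/8 = -5.407269, |c| > 1 → infeasible
LRL: c = (6 − d² + 2cos(α−β) − 2d(sin α − sin β))/8 = -1.144235, |c| > 1 → infeasible
Shortest: LSL with L = 21.879937 m ≈ 21.8799 m
Convert LSL to answer units (arcs ×180/π): t = 0.463784·180/π = 26.5729°, p = ρ·p = 3.64·4.141724 = 15.0759 m, q = 1.405463·180/π = 80.5271°, L = 21.8799 m.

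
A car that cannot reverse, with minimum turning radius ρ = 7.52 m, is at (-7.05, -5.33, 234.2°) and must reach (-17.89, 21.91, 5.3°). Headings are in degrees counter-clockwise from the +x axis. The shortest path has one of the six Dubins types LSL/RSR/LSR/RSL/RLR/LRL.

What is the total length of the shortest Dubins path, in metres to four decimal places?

Let ψ = atan2(Δy, Δx) = atan2(27.24, -10.84) = 111.6998° be the start→goal bearing.
Normalize: d = |goal − start| / ρ = 29.317626/7.52 = 3.898620, α = (θ_start − ψ) mod 360° = 122.5002° = 2.138032 rad, β = (θ_goal − ψ) mod 360° = 253.6002° = 4.426159 rad.
Common terms: sin α = 0.843390, cos α = -0.537303, sin β = -0.959315, cos β = -0.282338, cos(α−β) = -0.657375, d² = 15.199242. Work in radians in the unit-radius frame; every candidate has L = ρ·(t + p + q).
LSL: p² = 2 + d² − 2cos(α−β) + 2d(sin α − sin β) = 32.570114; p = √p² = 5.707023; φ = atan2(cos β − cos α, d + sin α − sin β) = 0.044690 rad; t = (φ − α) mod 2π = 4.189844 rad, q = (β − φ) mod 2π = 4.381468 rad → L = 7.52·(4.189844 + 5.707023 + 4.381468) = 7.52·14.278335 = 107.373080 m
RSR: p² = 2 + d² − 2cos(α−β) + 2d(sin β − sin α) = 4.457871; p = √p² = 2.111367; φ = atan2(cos α − cos β, d − sin α + sin β) = -0.121053 rad; t = (α − φ) mod 2π = 2.259085 rad, q = (φ − β) mod 2π = 1.735973 rad → L = 7.52·(2.259085 + 2.111367 + 1.735973) = 7.52·6.106426 = 45.920321 m
LSR: p² = d² − 2 + 2cos(α−β) + 2d(sin α + sin β) = 10.980593; p = √p² = 3.313698; φ = atan2(−cos α − cos β, d + sin α + sin β) − atan2(−2, p) = 0.756413 rad; t = (φ − α) mod 2π = 4.901566 rad, q = (φ − β) mod 2π = 2.613439 rad → L = 7.52·(4.901566 + 3.313698 + 2.613439) = 7.52·10.828703 = 81.431847 m
RSL: p² = d² − 2 + 2cos(α−β) − 2d(sin α + sin β) = 12.788390; p = √p² = 3.576086; φ = atan2(cos α + cos β, d − sin α − sin β) − atan2(2, p) = -0.711333 rad; t = (α − φ) mod 2π = 2.849365 rad, q = (β − φ) mod 2π = 5.137491 rad → L = 7.52·(2.849365 + 3.576086 + 5.137491) = 7.52·11.562942 = 86.953321 m
RLR: c = (6 − d² + 2cos(α−β) + 2d(sin α − sin β))/8 = 0.442766; p = 2π − arccos c = 5.171070 rad; φ = atan2(cos α − cos β, d − sin α + sin β) = -0.121053 rad; t = (α − φ + p/2) mod 2π = 4.844621 rad, q = (α − β − t + p) mod 2π = 4.321508 rad → L = 7.52·(4.844621 + 5.171070 + 4.321508) = 7.52·14.337199 = 107.815739 m
LRL: c = (6 − d² + 2cos(α−β) − 2d(sin α − sin β))/8 = -3.071264, |c| > 1 → infeasible
Shortest: RSR with L = 45.920321 m ≈ 45.9203 m

45.9203 m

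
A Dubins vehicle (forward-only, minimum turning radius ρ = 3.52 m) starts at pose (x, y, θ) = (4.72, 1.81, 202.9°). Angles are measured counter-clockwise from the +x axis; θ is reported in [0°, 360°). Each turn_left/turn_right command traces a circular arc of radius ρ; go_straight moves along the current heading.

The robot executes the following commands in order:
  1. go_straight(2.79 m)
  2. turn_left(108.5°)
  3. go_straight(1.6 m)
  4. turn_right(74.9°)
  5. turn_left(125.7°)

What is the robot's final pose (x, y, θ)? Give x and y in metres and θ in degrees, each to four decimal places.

(5.3026, -15.7771, 2.2000°)

set_pose: (x, y, θ) = (4.7200, 1.8100, 202.9000°), ρ = 3.52
go_straight(2.79): x += 2.79·cos θ, y += 2.79·sin θ → (2.1499, 0.7243, 202.9000°)
turn_left(108.5°): centre at ρ to the left, rotate +108.5° → (0.8792, -4.8460, 311.4000°)
go_straight(1.6): x += 1.6·cos θ, y += 1.6·sin θ → (1.9373, -6.0462, 311.4000°)
turn_right(74.9°): centre at ρ to the right, rotate −74.9° → (2.2322, -10.3169, 236.5000°)
turn_left(125.7°): centre at ρ to the left, rotate +125.7° → (5.3026, -15.7771, 362.2000° ≡ 2.2000°)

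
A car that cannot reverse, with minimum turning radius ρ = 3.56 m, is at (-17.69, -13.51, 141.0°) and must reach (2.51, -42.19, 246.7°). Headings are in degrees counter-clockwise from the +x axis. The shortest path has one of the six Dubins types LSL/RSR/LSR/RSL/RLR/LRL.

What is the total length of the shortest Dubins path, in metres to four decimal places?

46.1210 m

Let ψ = atan2(Δy, Δx) = atan2(-28.68, 20.20) = -54.8421° be the start→goal bearing.
Normalize: d = |goal − start| / ρ = 35.079658/3.56 = 9.853836, α = (θ_start − ψ) mod 360° = 195.8421° = 3.418089 rad, β = (θ_goal − ψ) mod 360° = 301.5421° = 5.262902 rad.
Common terms: sin α = -0.272987, cos α = -0.962018, sin β = -0.852256, cos β = 0.523124, cos(α−β) = -0.270600, d² = 97.098094. Work in radians in the unit-radius frame; every candidate has L = ρ·(t + p + q).
LSL: p² = 2 + d² − 2cos(α−β) + 2d(sin α − sin β) = 111.055355; p = √p² = 10.538280; φ = atan2(cos β − cos α, d + sin α − sin β) = 0.141399 rad; t = (φ − α) mod 2π = 3.006496 rad, q = (β − φ) mod 2π = 5.121503 rad → L = 3.56·(3.006496 + 10.538280 + 5.121503) = 3.56·18.666279 = 66.451952 m
RSR: p² = 2 + d² − 2cos(α−β) + 2d(sin β − sin α) = 88.223234; p = √p² = 9.392722; φ = atan2(cos α − cos β, d − sin α + sin β) = -0.158783 rad; t = (α − φ) mod 2π = 3.576871 rad, q = (φ − β) mod 2π = 0.861501 rad → L = 3.56·(3.576871 + 9.392722 + 0.861501) = 3.56·13.831095 = 49.238697 m
LSR: p² = d² − 2 + 2cos(α−β) + 2d(sin α + sin β) = 72.380974; p = √p² = 8.507701; φ = atan2(−cos α − cos β, d + sin α + sin β) − atan2(−2, p) = 0.281129 rad; t = (φ − α) mod 2π = 3.146225 rad, q = (φ − β) mod 2π = 1.301412 rad → L = 3.56·(3.146225 + 8.507701 + 1.301412) = 3.56·12.955339 = 46.121005 m
RSL: p² = d² − 2 + 2cos(α−β) − 2d(sin α + sin β) = 116.732812; p = √p² = 10.804296; φ = atan2(cos α + cos β, d − sin α − sin β) − atan2(2, p) = -0.222994 rad; t = (α − φ) mod 2π = 3.641083 rad, q = (β − φ) mod 2π = 5.485896 rad → L = 3.56·(3.641083 + 10.804296 + 5.485896) = 3.56·19.931274 = 70.955336 m
RLR: c = (6 − d² + 2cos(α−β) + 2d(sin α − sin β))/8 = -10.027904, |c| > 1 → infeasible
LRL: c = (6 − d² + 2cos(α−β) − 2d(sin α − sin β))/8 = -12.881919, |c| > 1 → infeasible
Shortest: LSR with L = 46.121005 m ≈ 46.1210 m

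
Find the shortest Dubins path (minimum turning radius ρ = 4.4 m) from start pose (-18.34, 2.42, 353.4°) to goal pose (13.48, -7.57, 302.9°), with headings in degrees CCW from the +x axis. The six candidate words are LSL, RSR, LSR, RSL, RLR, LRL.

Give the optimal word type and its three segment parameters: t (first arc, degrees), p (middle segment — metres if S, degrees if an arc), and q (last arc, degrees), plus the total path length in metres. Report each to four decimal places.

RSR: t = 9.0280°, p = 29.7305 m, q = 41.4720°, L = 33.6086 m

Let ψ = atan2(Δy, Δx) = atan2(-9.99, 31.82) = -17.4299° be the start→goal bearing.
Normalize: d = |goal − start| / ρ = 33.351349/4.4 = 7.579852, α = (θ_start − ψ) mod 360° = 10.8299° = 0.189017 rad, β = (θ_goal − ψ) mod 360° = 320.3299° = 5.590811 rad.
Common terms: sin α = 0.187893, cos α = 0.982189, sin β = -0.638367, cos β = 0.769732, cos(α−β) = 0.636078, d² = 57.454158. Work in radians in the unit-radius frame; every candidate has L = ρ·(t + p + q).
LSL: p² = 2 + d² − 2cos(α−β) + 2d(sin α − sin β) = 70.707858; p = √p² = 8.408796; φ = atan2(cos β − cos α, d + sin α − sin β) = -0.025269 rad; t = (φ − α) mod 2π = 6.068900 rad, q = (β − φ) mod 2π = 5.616080 rad → L = 4.4·(6.068900 + 8.408796 + 5.616080) = 4.4·20.093776 = 88.412614 m
RSR: p² = 2 + d² − 2cos(α−β) + 2d(sin β − sin α) = 45.656145; p = √p² = 6.756933; φ = atan2(cos α − cos β, d − sin α + sin β) = 0.031448 rad; t = (α − φ) mod 2π = 0.157569 rad, q = (φ − β) mod 2π = 0.723823 rad → L = 4.4·(0.157569 + 6.756933 + 0.723823) = 4.4·7.638324 = 33.608627 m
LSR: p² = d² − 2 + 2cos(α−β) + 2d(sin α + sin β) = 49.897270; p = √p² = 7.063800; φ = atan2(−cos α − cos β, d + sin α + sin β) − atan2(−2, p) = 0.034954 rad; t = (φ − α) mod 2π = 6.129122 rad, q = (φ − β) mod 2π = 0.727328 rad → L = 4.4·(6.129122 + 7.063800 + 0.727328) = 4.4·13.920251 = 61.249103 m
RSL: p² = d² − 2 + 2cos(α−β) − 2d(sin α + sin β) = 63.555359; p = √p² = 7.972161; φ = atan2(cos α + cos β, d − sin α − sin β) − atan2(2, p) = -0.031002 rad; t = (α − φ) mod 2π = 0.220019 rad, q = (β − φ) mod 2π = 5.621813 rad → L = 4.4·(0.220019 + 7.972161 + 5.621813) = 4.4·13.813994 = 60.781574 m
RLR: c = (6 − d² + 2cos(α−β) + 2d(sin α − sin β))/8 = -4.707018, |c| > 1 → infeasible
LRL: c = (6 − d² + 2cos(α−β) − 2d(sin α − sin β))/8 = -7.838482, |c| > 1 → infeasible
Shortest: RSR with L = 33.608627 m ≈ 33.6086 m
Convert RSR to answer units (arcs ×180/π): t = 0.157569·180/π = 9.0280°, p = ρ·p = 4.4·6.756933 = 29.7305 m, q = 0.723823·180/π = 41.4720°, L = 33.6086 m.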